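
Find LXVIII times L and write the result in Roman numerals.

LXVIII = 68
L = 50
68 × 50 = 3400

MMMCD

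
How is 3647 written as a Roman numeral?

Convert 3647 to Roman numerals:
  3647 contains 3×1000 (MMM)
  647 contains 1×500 (D)
  147 contains 1×100 (C)
  47 contains 1×40 (XL)
  7 contains 1×5 (V)
  2 contains 2×1 (II)

MMMDCXLVII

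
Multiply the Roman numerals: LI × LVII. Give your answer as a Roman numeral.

LI = 51
LVII = 57
51 × 57 = 2907

MMCMVII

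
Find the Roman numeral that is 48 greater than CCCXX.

CCCXX = 320
320 + 48 = 368

CCCLXVIII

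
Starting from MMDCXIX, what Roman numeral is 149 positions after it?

MMDCXIX = 2619
2619 + 149 = 2768

MMDCCLXVIII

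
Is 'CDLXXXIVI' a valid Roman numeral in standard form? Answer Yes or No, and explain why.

'CDLXXXIVI': I cannot come right after the subtractive pair IV: once I is subtracted in IV, the next symbol must be smaller than I

No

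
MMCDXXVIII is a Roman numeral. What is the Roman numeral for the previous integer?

MMCDXXVIII = 2428; previous is 2427

MMCDXXVII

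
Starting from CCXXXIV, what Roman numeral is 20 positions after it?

CCXXXIV = 234
234 + 20 = 254

CCLIV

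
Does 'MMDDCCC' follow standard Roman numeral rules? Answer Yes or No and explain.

'MMDDCCC': D should not appear more than once

No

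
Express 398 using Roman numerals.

Convert 398 to Roman numerals:
  398 contains 3×100 (CCC)
  98 contains 1×90 (XC)
  8 contains 1×5 (V)
  3 contains 3×1 (III)

CCCXCVIII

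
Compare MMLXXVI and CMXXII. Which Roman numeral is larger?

MMLXXVI = 2076
CMXXII = 922
2076 is larger

MMLXXVI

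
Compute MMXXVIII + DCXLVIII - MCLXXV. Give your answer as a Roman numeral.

MMXXVIII = 2028, DCXLVIII = 648, MCLXXV = 1175
2028 + 648 = 2676
2676 - 1175 = 1501

MDI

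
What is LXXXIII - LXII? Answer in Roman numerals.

LXXXIII = 83
LXII = 62
83 - 62 = 21

XXI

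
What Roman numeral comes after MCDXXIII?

MCDXXIII = 1423; next is 1424

MCDXXIV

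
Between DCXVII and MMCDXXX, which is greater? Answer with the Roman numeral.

DCXVII = 617
MMCDXXX = 2430
2430 is larger

MMCDXXX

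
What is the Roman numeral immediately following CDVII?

CDVII = 407; next is 408

CDVIII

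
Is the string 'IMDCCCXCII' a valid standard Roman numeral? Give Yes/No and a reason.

'IMDCCCXCII': Invalid subtractive combination: IM

No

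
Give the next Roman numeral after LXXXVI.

LXXXVI = 86; next is 87

LXXXVII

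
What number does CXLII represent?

CXLII: C=100, XL=40, I=1, I=1
100 + 40 + 1 + 1 = 142

142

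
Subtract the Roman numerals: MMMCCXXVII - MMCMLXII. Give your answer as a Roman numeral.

MMMCCXXVII = 3227
MMCMLXII = 2962
3227 - 2962 = 265

CCLXV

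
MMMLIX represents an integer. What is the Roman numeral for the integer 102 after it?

MMMLIX = 3059
3059 + 102 = 3161

MMMCLXI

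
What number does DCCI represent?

DCCI: D=500, C=100, C=100, I=1
500 + 100 + 100 + 1 = 701

701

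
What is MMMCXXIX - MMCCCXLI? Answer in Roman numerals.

MMMCXXIX = 3129
MMCCCXLI = 2341
3129 - 2341 = 788

DCCLXXXVIII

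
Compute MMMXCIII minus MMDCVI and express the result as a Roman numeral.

MMMXCIII = 3093
MMDCVI = 2606
3093 - 2606 = 487

CDLXXXVII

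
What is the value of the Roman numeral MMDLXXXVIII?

MMDLXXXVIII: M=1000, M=1000, D=500, L=50, X=10, X=10, X=10, V=5, I=1, I=1, I=1
1000 + 1000 + 500 + 50 + 10 + 10 + 10 + 5 + 1 + 1 + 1 = 2588

2588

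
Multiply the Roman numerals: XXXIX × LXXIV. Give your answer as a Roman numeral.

XXXIX = 39
LXXIV = 74
39 × 74 = 2886

MMDCCCLXXXVI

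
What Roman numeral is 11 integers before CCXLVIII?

CCXLVIII = 248
248 - 11 = 237

CCXXXVII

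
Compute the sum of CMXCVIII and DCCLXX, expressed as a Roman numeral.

CMXCVIII = 998
DCCLXX = 770
998 + 770 = 1768

MDCCLXVIII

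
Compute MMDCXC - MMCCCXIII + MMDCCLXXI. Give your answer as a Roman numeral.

MMDCXC = 2690, MMCCCXIII = 2313, MMDCCLXXI = 2771
2690 - 2313 = 377
377 + 2771 = 3148

MMMCXLVIII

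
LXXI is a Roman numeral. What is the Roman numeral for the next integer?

LXXI = 71; next is 72

LXXII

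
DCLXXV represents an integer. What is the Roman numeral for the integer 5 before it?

DCLXXV = 675
675 - 5 = 670

DCLXX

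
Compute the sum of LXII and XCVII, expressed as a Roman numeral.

LXII = 62
XCVII = 97
62 + 97 = 159

CLIX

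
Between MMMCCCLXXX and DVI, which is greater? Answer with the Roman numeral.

MMMCCCLXXX = 3380
DVI = 506
3380 is larger

MMMCCCLXXX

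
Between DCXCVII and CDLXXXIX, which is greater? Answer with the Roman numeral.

DCXCVII = 697
CDLXXXIX = 489
697 is larger

DCXCVII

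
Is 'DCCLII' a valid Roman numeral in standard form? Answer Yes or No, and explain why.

'DCCLII': Check the rules: uses only the symbols I, V, X, L, C, D, M; no symbol is repeated more than three times in a row; V, L and D each appear at most once; no smaller symbol precedes a larger one (values never increase from left to right). Value: D (500) + C (100) + C (100) + L (50) + I (1) + I (1) = 752. So it is a valid standard Roman numeral.

Yes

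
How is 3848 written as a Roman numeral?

Convert 3848 to Roman numerals:
  3848 contains 3×1000 (MMM)
  848 contains 1×500 (D)
  348 contains 3×100 (CCC)
  48 contains 1×40 (XL)
  8 contains 1×5 (V)
  3 contains 3×1 (III)

MMMDCCCXLVIII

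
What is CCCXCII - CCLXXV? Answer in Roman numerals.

CCCXCII = 392
CCLXXV = 275
392 - 275 = 117

CXVII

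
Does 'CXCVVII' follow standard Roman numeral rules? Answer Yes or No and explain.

'CXCVVII': V should not appear more than once

No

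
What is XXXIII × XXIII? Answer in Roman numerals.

XXXIII = 33
XXIII = 23
33 × 23 = 759

DCCLIX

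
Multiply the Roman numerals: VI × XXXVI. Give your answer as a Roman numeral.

VI = 6
XXXVI = 36
6 × 36 = 216

CCXVI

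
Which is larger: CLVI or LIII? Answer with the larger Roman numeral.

CLVI = 156
LIII = 53
156 is larger

CLVI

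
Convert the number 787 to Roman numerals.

Convert 787 to Roman numerals:
  787 contains 1×500 (D)
  287 contains 2×100 (CC)
  87 contains 1×50 (L)
  37 contains 3×10 (XXX)
  7 contains 1×5 (V)
  2 contains 2×1 (II)

DCCLXXXVII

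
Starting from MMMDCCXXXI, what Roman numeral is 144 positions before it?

MMMDCCXXXI = 3731
3731 - 144 = 3587

MMMDLXXXVII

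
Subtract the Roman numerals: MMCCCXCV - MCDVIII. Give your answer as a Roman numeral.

MMCCCXCV = 2395
MCDVIII = 1408
2395 - 1408 = 987

CMLXXXVII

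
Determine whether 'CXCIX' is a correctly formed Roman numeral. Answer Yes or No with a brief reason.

'CXCIX': Check the rules: uses only the symbols I, V, X, L, C, D, M; no symbol is repeated more than three times in a row; V, L and D each appear at most once; the only places a smaller symbol precedes a larger one are the allowed subtractive pairs XC, IX, the symbol right after such a pair (if any) is smaller than the pair's first symbol, and otherwise the values never increase from left to right. Value: C (100) + XC (90) + IX (9) = 199. So it is a valid standard Roman numeral.

Yes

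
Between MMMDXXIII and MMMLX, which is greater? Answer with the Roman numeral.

MMMDXXIII = 3523
MMMLX = 3060
3523 is larger

MMMDXXIII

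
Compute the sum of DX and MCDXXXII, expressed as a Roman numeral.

DX = 510
MCDXXXII = 1432
510 + 1432 = 1942

MCMXLII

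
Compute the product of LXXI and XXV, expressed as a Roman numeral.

LXXI = 71
XXV = 25
71 × 25 = 1775

MDCCLXXV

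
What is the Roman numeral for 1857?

Convert 1857 to Roman numerals:
  1857 contains 1×1000 (M)
  857 contains 1×500 (D)
  357 contains 3×100 (CCC)
  57 contains 1×50 (L)
  7 contains 1×5 (V)
  2 contains 2×1 (II)

MDCCCLVII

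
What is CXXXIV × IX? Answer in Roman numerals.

CXXXIV = 134
IX = 9
134 × 9 = 1206

MCCVI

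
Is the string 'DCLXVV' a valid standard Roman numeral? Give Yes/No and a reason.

'DCLXVV': V should not appear more than once

No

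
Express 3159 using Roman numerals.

Convert 3159 to Roman numerals:
  3159 contains 3×1000 (MMM)
  159 contains 1×100 (C)
  59 contains 1×50 (L)
  9 contains 1×9 (IX)

MMMCLIX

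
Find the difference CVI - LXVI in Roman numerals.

CVI = 106
LXVI = 66
106 - 66 = 40

XL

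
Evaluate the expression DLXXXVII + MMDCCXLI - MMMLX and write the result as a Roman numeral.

DLXXXVII = 587, MMDCCXLI = 2741, MMMLX = 3060
587 + 2741 = 3328
3328 - 3060 = 268

CCLXVIII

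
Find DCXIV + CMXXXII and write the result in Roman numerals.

DCXIV = 614
CMXXXII = 932
614 + 932 = 1546

MDXLVI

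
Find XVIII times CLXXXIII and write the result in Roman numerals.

XVIII = 18
CLXXXIII = 183
18 × 183 = 3294

MMMCCXCIV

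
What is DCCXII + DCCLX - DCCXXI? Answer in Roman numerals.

DCCXII = 712, DCCLX = 760, DCCXXI = 721
712 + 760 = 1472
1472 - 721 = 751

DCCLI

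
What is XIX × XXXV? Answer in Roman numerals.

XIX = 19
XXXV = 35
19 × 35 = 665

DCLXV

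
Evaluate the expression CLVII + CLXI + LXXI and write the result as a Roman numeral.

CLVII = 157, CLXI = 161, LXXI = 71
157 + 161 = 318
318 + 71 = 389

CCCLXXXIX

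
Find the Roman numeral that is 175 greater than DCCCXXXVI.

DCCCXXXVI = 836
836 + 175 = 1011

MXI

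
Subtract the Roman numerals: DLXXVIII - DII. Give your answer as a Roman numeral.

DLXXVIII = 578
DII = 502
578 - 502 = 76

LXXVI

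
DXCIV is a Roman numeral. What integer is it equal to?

DXCIV: D=500, XC=90, IV=4
500 + 90 + 4 = 594

594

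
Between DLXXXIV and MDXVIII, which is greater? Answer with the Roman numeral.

DLXXXIV = 584
MDXVIII = 1518
1518 is larger

MDXVIII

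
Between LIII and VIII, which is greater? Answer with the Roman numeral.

LIII = 53
VIII = 8
53 is larger

LIII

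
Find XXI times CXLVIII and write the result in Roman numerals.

XXI = 21
CXLVIII = 148
21 × 148 = 3108

MMMCVIII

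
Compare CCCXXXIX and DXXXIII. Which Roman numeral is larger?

CCCXXXIX = 339
DXXXIII = 533
533 is larger

DXXXIII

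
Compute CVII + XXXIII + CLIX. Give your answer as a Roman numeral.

CVII = 107, XXXIII = 33, CLIX = 159
107 + 33 = 140
140 + 159 = 299

CCXCIX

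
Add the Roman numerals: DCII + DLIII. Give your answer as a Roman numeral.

DCII = 602
DLIII = 553
602 + 553 = 1155

MCLV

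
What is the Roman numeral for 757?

Convert 757 to Roman numerals:
  757 contains 1×500 (D)
  257 contains 2×100 (CC)
  57 contains 1×50 (L)
  7 contains 1×5 (V)
  2 contains 2×1 (II)

DCCLVII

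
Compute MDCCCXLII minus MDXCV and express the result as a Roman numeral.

MDCCCXLII = 1842
MDXCV = 1595
1842 - 1595 = 247

CCXLVII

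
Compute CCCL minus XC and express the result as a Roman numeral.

CCCL = 350
XC = 90
350 - 90 = 260

CCLX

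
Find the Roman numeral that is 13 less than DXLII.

DXLII = 542
542 - 13 = 529

DXXIX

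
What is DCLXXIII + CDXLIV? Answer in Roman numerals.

DCLXXIII = 673
CDXLIV = 444
673 + 444 = 1117

MCXVII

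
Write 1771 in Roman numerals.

Convert 1771 to Roman numerals:
  1771 contains 1×1000 (M)
  771 contains 1×500 (D)
  271 contains 2×100 (CC)
  71 contains 1×50 (L)
  21 contains 2×10 (XX)
  1 contains 1×1 (I)

MDCCLXXI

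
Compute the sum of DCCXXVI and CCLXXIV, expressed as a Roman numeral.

DCCXXVI = 726
CCLXXIV = 274
726 + 274 = 1000

M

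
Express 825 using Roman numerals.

Convert 825 to Roman numerals:
  825 contains 1×500 (D)
  325 contains 3×100 (CCC)
  25 contains 2×10 (XX)
  5 contains 1×5 (V)

DCCCXXV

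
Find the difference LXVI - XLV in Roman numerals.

LXVI = 66
XLV = 45
66 - 45 = 21

XXI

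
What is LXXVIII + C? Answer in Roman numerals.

LXXVIII = 78
C = 100
78 + 100 = 178

CLXXVIII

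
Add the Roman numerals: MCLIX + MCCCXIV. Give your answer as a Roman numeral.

MCLIX = 1159
MCCCXIV = 1314
1159 + 1314 = 2473

MMCDLXXIII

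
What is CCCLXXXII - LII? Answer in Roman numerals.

CCCLXXXII = 382
LII = 52
382 - 52 = 330

CCCXXX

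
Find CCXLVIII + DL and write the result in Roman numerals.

CCXLVIII = 248
DL = 550
248 + 550 = 798

DCCXCVIII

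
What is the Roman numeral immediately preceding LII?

LII = 52; previous is 51

LI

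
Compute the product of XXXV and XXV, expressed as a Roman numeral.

XXXV = 35
XXV = 25
35 × 25 = 875

DCCCLXXV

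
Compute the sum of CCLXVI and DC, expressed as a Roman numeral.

CCLXVI = 266
DC = 600
266 + 600 = 866

DCCCLXVI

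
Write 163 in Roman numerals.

Convert 163 to Roman numerals:
  163 contains 1×100 (C)
  63 contains 1×50 (L)
  13 contains 1×10 (X)
  3 contains 3×1 (III)

CLXIII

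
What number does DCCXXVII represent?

DCCXXVII: D=500, C=100, C=100, X=10, X=10, V=5, I=1, I=1
500 + 100 + 100 + 10 + 10 + 5 + 1 + 1 = 727

727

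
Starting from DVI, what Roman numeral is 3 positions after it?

DVI = 506
506 + 3 = 509

DIX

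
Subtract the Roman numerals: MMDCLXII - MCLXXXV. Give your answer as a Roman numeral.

MMDCLXII = 2662
MCLXXXV = 1185
2662 - 1185 = 1477

MCDLXXVII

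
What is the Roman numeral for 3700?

Convert 3700 to Roman numerals:
  3700 contains 3×1000 (MMM)
  700 contains 1×500 (D)
  200 contains 2×100 (CC)

MMMDCC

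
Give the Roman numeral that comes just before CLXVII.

CLXVII = 167, so the previous integer is 167 - 1 = 166

CLXVI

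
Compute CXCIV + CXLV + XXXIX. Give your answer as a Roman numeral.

CXCIV = 194, CXLV = 145, XXXIX = 39
194 + 145 = 339
339 + 39 = 378

CCCLXXVIII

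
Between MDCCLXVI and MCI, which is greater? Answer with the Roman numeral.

MDCCLXVI = 1766
MCI = 1101
1766 is larger

MDCCLXVI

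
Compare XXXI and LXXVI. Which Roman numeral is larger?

XXXI = 31
LXXVI = 76
76 is larger

LXXVI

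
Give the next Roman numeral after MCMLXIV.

MCMLXIV = 1964; next is 1965

MCMLXV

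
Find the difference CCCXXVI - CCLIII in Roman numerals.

CCCXXVI = 326
CCLIII = 253
326 - 253 = 73

LXXIII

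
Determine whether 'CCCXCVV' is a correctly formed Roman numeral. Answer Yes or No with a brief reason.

'CCCXCVV': V should not appear more than once

No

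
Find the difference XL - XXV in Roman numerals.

XL = 40
XXV = 25
40 - 25 = 15

XV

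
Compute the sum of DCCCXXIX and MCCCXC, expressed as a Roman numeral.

DCCCXXIX = 829
MCCCXC = 1390
829 + 1390 = 2219

MMCCXIX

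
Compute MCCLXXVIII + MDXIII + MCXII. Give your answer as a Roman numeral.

MCCLXXVIII = 1278, MDXIII = 1513, MCXII = 1112
1278 + 1513 = 2791
2791 + 1112 = 3903

MMMCMIII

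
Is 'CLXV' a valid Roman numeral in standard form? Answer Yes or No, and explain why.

'CLXV': Check the rules: uses only the symbols I, V, X, L, C, D, M; no symbol is repeated more than three times in a row; V, L and D each appear at most once; no smaller symbol precedes a larger one (values never increase from left to right). Value: C (100) + L (50) + X (10) + V (5) = 165. So it is a valid standard Roman numeral.

Yes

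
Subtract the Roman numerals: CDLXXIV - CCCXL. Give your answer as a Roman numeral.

CDLXXIV = 474
CCCXL = 340
474 - 340 = 134

CXXXIV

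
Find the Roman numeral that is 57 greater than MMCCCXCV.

MMCCCXCV = 2395
2395 + 57 = 2452

MMCDLII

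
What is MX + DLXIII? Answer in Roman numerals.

MX = 1010
DLXIII = 563
1010 + 563 = 1573

MDLXXIII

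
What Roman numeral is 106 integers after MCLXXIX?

MCLXXIX = 1179
1179 + 106 = 1285

MCCLXXXV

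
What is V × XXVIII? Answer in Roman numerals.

V = 5
XXVIII = 28
5 × 28 = 140

CXL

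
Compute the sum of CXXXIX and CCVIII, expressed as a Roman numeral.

CXXXIX = 139
CCVIII = 208
139 + 208 = 347

CCCXLVII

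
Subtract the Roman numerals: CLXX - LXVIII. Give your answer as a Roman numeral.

CLXX = 170
LXVIII = 68
170 - 68 = 102

CII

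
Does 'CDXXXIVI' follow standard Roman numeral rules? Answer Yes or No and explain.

'CDXXXIVI': I cannot come right after the subtractive pair IV: once I is subtracted in IV, the next symbol must be smaller than I

No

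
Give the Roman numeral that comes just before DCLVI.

DCLVI = 656; previous is 655

DCLV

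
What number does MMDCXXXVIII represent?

MMDCXXXVIII: M=1000, M=1000, D=500, C=100, X=10, X=10, X=10, V=5, I=1, I=1, I=1
1000 + 1000 + 500 + 100 + 10 + 10 + 10 + 5 + 1 + 1 + 1 = 2638

2638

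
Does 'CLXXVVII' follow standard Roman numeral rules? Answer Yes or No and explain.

'CLXXVVII': V should not appear more than once

No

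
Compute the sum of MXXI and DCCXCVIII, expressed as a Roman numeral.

MXXI = 1021
DCCXCVIII = 798
1021 + 798 = 1819

MDCCCXIX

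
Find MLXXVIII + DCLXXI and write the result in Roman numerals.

MLXXVIII = 1078
DCLXXI = 671
1078 + 671 = 1749

MDCCXLIX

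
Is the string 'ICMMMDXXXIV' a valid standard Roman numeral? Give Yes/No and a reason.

'ICMMMDXXXIV': Invalid subtractive combination: IC

No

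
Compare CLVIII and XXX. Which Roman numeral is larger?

CLVIII = 158
XXX = 30
158 is larger

CLVIII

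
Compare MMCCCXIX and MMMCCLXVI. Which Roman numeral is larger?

MMCCCXIX = 2319
MMMCCLXVI = 3266
3266 is larger

MMMCCLXVI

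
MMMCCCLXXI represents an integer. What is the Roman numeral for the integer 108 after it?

MMMCCCLXXI = 3371
3371 + 108 = 3479

MMMCDLXXIX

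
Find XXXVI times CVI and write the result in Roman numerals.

XXXVI = 36
CVI = 106
36 × 106 = 3816

MMMDCCCXVI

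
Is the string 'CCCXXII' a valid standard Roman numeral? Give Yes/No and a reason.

'CCCXXII': Check the rules: uses only the symbols I, V, X, L, C, D, M; no symbol is repeated more than three times in a row; V, L and D each appear at most once; no smaller symbol precedes a larger one (values never increase from left to right). Value: C (100) + C (100) + C (100) + X (10) + X (10) + I (1) + I (1) = 322. So it is a valid standard Roman numeral.

Yes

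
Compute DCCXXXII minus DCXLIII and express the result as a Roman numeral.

DCCXXXII = 732
DCXLIII = 643
732 - 643 = 89

LXXXIX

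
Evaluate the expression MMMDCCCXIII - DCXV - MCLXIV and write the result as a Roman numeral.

MMMDCCCXIII = 3813, DCXV = 615, MCLXIV = 1164
3813 - 615 = 3198
3198 - 1164 = 2034

MMXXXIV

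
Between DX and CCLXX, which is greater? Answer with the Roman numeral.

DX = 510
CCLXX = 270
510 is larger

DX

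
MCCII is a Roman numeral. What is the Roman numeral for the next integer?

MCCII = 1202, so the next integer is 1202 + 1 = 1203

MCCIII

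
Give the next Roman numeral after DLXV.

DLXV = 565; next is 566

DLXVI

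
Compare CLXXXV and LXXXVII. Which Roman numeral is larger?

CLXXXV = 185
LXXXVII = 87
185 is larger

CLXXXV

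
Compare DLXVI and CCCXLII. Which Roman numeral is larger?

DLXVI = 566
CCCXLII = 342
566 is larger

DLXVI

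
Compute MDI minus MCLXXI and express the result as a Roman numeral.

MDI = 1501
MCLXXI = 1171
1501 - 1171 = 330

CCCXXX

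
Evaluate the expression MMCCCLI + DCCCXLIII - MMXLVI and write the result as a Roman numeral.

MMCCCLI = 2351, DCCCXLIII = 843, MMXLVI = 2046
2351 + 843 = 3194
3194 - 2046 = 1148

MCXLVIII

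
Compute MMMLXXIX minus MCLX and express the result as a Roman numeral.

MMMLXXIX = 3079
MCLX = 1160
3079 - 1160 = 1919

MCMXIX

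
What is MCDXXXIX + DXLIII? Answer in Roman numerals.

MCDXXXIX = 1439
DXLIII = 543
1439 + 543 = 1982

MCMLXXXII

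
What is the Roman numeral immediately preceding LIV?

LIV = 54; previous is 53

LIII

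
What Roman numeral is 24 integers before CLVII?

CLVII = 157
157 - 24 = 133

CXXXIII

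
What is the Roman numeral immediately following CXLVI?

CXLVI = 146, so the next integer is 146 + 1 = 147

CXLVII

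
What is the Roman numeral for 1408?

Convert 1408 to Roman numerals:
  1408 contains 1×1000 (M)
  408 contains 1×400 (CD)
  8 contains 1×5 (V)
  3 contains 3×1 (III)

MCDVIII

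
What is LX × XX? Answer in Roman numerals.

LX = 60
XX = 20
60 × 20 = 1200

MCC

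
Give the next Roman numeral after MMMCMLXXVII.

MMMCMLXXVII = 3977; next is 3978

MMMCMLXXVIII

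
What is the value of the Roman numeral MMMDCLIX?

MMMDCLIX: M=1000, M=1000, M=1000, D=500, C=100, L=50, IX=9
1000 + 1000 + 1000 + 500 + 100 + 50 + 9 = 3659

3659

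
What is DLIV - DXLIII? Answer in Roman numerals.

DLIV = 554
DXLIII = 543
554 - 543 = 11

XI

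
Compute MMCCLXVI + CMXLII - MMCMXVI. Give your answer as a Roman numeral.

MMCCLXVI = 2266, CMXLII = 942, MMCMXVI = 2916
2266 + 942 = 3208
3208 - 2916 = 292

CCXCII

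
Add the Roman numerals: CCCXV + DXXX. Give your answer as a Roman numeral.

CCCXV = 315
DXXX = 530
315 + 530 = 845

DCCCXLV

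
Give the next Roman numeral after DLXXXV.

DLXXXV = 585; next is 586

DLXXXVI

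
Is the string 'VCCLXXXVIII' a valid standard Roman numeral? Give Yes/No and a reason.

'VCCLXXXVIII': V should not appear more than once

No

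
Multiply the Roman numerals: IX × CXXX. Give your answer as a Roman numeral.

IX = 9
CXXX = 130
9 × 130 = 1170

MCLXX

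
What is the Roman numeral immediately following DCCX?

DCCX = 710; next is 711

DCCXI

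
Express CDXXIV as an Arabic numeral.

CDXXIV: CD=400, X=10, X=10, IV=4
400 + 10 + 10 + 4 = 424

424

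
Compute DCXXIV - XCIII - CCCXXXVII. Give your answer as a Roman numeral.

DCXXIV = 624, XCIII = 93, CCCXXXVII = 337
624 - 93 = 531
531 - 337 = 194

CXCIV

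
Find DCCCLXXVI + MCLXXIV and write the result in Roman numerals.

DCCCLXXVI = 876
MCLXXIV = 1174
876 + 1174 = 2050

MML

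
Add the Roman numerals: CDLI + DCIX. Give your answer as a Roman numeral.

CDLI = 451
DCIX = 609
451 + 609 = 1060

MLX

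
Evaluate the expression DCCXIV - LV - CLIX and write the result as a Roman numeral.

DCCXIV = 714, LV = 55, CLIX = 159
714 - 55 = 659
659 - 159 = 500

D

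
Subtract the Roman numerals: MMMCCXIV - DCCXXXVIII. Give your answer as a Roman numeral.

MMMCCXIV = 3214
DCCXXXVIII = 738
3214 - 738 = 2476

MMCDLXXVI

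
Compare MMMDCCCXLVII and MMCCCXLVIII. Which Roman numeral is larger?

MMMDCCCXLVII = 3847
MMCCCXLVIII = 2348
3847 is larger

MMMDCCCXLVII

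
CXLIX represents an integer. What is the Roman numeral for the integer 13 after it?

CXLIX = 149
149 + 13 = 162

CLXII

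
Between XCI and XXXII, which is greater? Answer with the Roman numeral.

XCI = 91
XXXII = 32
91 is larger

XCI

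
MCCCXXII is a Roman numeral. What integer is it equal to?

MCCCXXII: M=1000, C=100, C=100, C=100, X=10, X=10, I=1, I=1
1000 + 100 + 100 + 100 + 10 + 10 + 1 + 1 = 1322

1322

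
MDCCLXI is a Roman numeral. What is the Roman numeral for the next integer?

MDCCLXI = 1761, so the next integer is 1761 + 1 = 1762

MDCCLXII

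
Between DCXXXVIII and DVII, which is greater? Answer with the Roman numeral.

DCXXXVIII = 638
DVII = 507
638 is larger

DCXXXVIII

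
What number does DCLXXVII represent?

DCLXXVII: D=500, C=100, L=50, X=10, X=10, V=5, I=1, I=1
500 + 100 + 50 + 10 + 10 + 5 + 1 + 1 = 677

677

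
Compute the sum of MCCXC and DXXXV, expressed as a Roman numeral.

MCCXC = 1290
DXXXV = 535
1290 + 535 = 1825

MDCCCXXV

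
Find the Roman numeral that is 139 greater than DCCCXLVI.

DCCCXLVI = 846
846 + 139 = 985

CMLXXXV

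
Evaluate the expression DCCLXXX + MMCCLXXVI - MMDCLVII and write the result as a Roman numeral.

DCCLXXX = 780, MMCCLXXVI = 2276, MMDCLVII = 2657
780 + 2276 = 3056
3056 - 2657 = 399

CCCXCIX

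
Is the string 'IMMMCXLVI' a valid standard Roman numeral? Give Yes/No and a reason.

'IMMMCXLVI': Invalid subtractive combination: IM

No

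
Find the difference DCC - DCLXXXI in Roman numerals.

DCC = 700
DCLXXXI = 681
700 - 681 = 19

XIX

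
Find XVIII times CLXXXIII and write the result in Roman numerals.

XVIII = 18
CLXXXIII = 183
18 × 183 = 3294

MMMCCXCIV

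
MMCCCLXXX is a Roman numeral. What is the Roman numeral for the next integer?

MMCCCLXXX = 2380; next is 2381

MMCCCLXXXI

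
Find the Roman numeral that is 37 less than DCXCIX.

DCXCIX = 699
699 - 37 = 662

DCLXII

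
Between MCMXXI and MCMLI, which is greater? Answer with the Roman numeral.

MCMXXI = 1921
MCMLI = 1951
1951 is larger

MCMLI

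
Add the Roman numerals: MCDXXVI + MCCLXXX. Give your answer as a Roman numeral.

MCDXXVI = 1426
MCCLXXX = 1280
1426 + 1280 = 2706

MMDCCVI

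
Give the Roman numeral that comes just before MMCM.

MMCM = 2900; previous is 2899

MMDCCCXCIX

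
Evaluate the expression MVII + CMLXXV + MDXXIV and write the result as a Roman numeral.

MVII = 1007, CMLXXV = 975, MDXXIV = 1524
1007 + 975 = 1982
1982 + 1524 = 3506

MMMDVI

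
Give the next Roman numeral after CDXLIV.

CDXLIV = 444, so the next integer is 444 + 1 = 445

CDXLV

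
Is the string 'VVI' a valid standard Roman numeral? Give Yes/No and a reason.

'VVI': V should not appear more than once

No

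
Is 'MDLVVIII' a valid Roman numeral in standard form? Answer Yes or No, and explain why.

'MDLVVIII': V should not appear more than once

No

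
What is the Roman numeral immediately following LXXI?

LXXI = 71, so the next integer is 71 + 1 = 72

LXXII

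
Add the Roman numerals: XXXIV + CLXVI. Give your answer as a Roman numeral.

XXXIV = 34
CLXVI = 166
34 + 166 = 200

CC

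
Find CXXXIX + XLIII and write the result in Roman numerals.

CXXXIX = 139
XLIII = 43
139 + 43 = 182

CLXXXII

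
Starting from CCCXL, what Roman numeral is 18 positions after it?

CCCXL = 340
340 + 18 = 358

CCCLVIII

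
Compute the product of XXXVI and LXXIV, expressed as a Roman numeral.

XXXVI = 36
LXXIV = 74
36 × 74 = 2664

MMDCLXIV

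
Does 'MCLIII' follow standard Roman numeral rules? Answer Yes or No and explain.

'MCLIII': Check the rules: uses only the symbols I, V, X, L, C, D, M; no symbol is repeated more than three times in a row; V, L and D each appear at most once; no smaller symbol precedes a larger one (values never increase from left to right). Value: M (1000) + C (100) + L (50) + I (1) + I (1) + I (1) = 1153. So it is a valid standard Roman numeral.

Yes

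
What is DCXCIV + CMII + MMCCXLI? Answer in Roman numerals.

DCXCIV = 694, CMII = 902, MMCCXLI = 2241
694 + 902 = 1596
1596 + 2241 = 3837

MMMDCCCXXXVII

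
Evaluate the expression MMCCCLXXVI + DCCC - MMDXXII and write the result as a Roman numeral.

MMCCCLXXVI = 2376, DCCC = 800, MMDXXII = 2522
2376 + 800 = 3176
3176 - 2522 = 654

DCLIV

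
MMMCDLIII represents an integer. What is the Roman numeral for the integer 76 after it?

MMMCDLIII = 3453
3453 + 76 = 3529

MMMDXXIX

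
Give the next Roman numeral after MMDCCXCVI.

MMDCCXCVI = 2796; next is 2797

MMDCCXCVII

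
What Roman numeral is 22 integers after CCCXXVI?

CCCXXVI = 326
326 + 22 = 348

CCCXLVIII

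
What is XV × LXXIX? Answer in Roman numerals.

XV = 15
LXXIX = 79
15 × 79 = 1185

MCLXXXV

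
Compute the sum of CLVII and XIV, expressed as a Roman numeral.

CLVII = 157
XIV = 14
157 + 14 = 171

CLXXI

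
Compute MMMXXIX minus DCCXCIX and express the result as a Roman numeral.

MMMXXIX = 3029
DCCXCIX = 799
3029 - 799 = 2230

MMCCXXX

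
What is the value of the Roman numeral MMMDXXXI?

MMMDXXXI: M=1000, M=1000, M=1000, D=500, X=10, X=10, X=10, I=1
1000 + 1000 + 1000 + 500 + 10 + 10 + 10 + 1 = 3531

3531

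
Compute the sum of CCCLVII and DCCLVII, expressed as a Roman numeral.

CCCLVII = 357
DCCLVII = 757
357 + 757 = 1114

MCXIV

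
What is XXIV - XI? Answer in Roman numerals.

XXIV = 24
XI = 11
24 - 11 = 13

XIII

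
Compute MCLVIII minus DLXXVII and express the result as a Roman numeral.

MCLVIII = 1158
DLXXVII = 577
1158 - 577 = 581

DLXXXI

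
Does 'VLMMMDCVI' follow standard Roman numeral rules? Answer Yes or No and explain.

'VLMMMDCVI': V should not appear more than once

No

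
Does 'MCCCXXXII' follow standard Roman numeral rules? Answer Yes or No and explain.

'MCCCXXXII': Check the rules: uses only the symbols I, V, X, L, C, D, M; no symbol is repeated more than three times in a row; V, L and D each appear at most once; no smaller symbol precedes a larger one (values never increase from left to right). Value: M (1000) + C (100) + C (100) + C (100) + X (10) + X (10) + X (10) + I (1) + I (1) = 1332. So it is a valid standard Roman numeral.

Yes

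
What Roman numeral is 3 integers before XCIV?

XCIV = 94
94 - 3 = 91

XCI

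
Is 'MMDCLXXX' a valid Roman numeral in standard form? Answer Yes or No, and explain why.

'MMDCLXXX': Check the rules: uses only the symbols I, V, X, L, C, D, M; no symbol is repeated more than three times in a row; V, L and D each appear at most once; no smaller symbol precedes a larger one (values never increase from left to right). Value: M (1000) + M (1000) + D (500) + C (100) + L (50) + X (10) + X (10) + X (10) = 2680. So it is a valid standard Roman numeral.

Yes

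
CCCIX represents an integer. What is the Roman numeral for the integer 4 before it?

CCCIX = 309
309 - 4 = 305

CCCV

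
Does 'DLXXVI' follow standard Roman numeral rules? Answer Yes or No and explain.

'DLXXVI': Check the rules: uses only the symbols I, V, X, L, C, D, M; no symbol is repeated more than three times in a row; V, L and D each appear at most once; no smaller symbol precedes a larger one (values never increase from left to right). Value: D (500) + L (50) + X (10) + X (10) + V (5) + I (1) = 576. So it is a valid standard Roman numeral.

Yes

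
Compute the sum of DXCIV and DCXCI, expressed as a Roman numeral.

DXCIV = 594
DCXCI = 691
594 + 691 = 1285

MCCLXXXV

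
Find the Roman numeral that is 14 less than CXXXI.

CXXXI = 131
131 - 14 = 117

CXVII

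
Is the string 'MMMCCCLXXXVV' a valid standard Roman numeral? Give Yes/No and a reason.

'MMMCCCLXXXVV': V should not appear more than once

No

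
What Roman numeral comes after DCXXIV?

DCXXIV = 624, so the next integer is 624 + 1 = 625

DCXXV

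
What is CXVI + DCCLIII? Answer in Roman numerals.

CXVI = 116
DCCLIII = 753
116 + 753 = 869

DCCCLXIX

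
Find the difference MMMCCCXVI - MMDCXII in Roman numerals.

MMMCCCXVI = 3316
MMDCXII = 2612
3316 - 2612 = 704

DCCIV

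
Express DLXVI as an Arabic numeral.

DLXVI: D=500, L=50, X=10, V=5, I=1
500 + 50 + 10 + 5 + 1 = 566

566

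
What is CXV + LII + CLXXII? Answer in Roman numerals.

CXV = 115, LII = 52, CLXXII = 172
115 + 52 = 167
167 + 172 = 339

CCCXXXIX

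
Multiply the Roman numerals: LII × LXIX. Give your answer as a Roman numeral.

LII = 52
LXIX = 69
52 × 69 = 3588

MMMDLXXXVIII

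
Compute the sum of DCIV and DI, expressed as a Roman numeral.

DCIV = 604
DI = 501
604 + 501 = 1105

MCV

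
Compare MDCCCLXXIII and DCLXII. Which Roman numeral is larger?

MDCCCLXXIII = 1873
DCLXII = 662
1873 is larger

MDCCCLXXIII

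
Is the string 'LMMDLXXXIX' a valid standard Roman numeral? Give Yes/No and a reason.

'LMMDLXXXIX': L should not appear more than once

No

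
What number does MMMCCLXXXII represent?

MMMCCLXXXII: M=1000, M=1000, M=1000, C=100, C=100, L=50, X=10, X=10, X=10, I=1, I=1
1000 + 1000 + 1000 + 100 + 100 + 50 + 10 + 10 + 10 + 1 + 1 = 3282

3282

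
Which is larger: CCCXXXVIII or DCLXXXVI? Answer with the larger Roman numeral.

CCCXXXVIII = 338
DCLXXXVI = 686
686 is larger

DCLXXXVI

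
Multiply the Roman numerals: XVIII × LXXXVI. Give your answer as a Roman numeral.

XVIII = 18
LXXXVI = 86
18 × 86 = 1548

MDXLVIII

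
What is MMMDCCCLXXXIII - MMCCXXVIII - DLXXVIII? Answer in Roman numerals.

MMMDCCCLXXXIII = 3883, MMCCXXVIII = 2228, DLXXVIII = 578
3883 - 2228 = 1655
1655 - 578 = 1077

MLXXVII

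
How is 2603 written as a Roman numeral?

Convert 2603 to Roman numerals:
  2603 contains 2×1000 (MM)
  603 contains 1×500 (D)
  103 contains 1×100 (C)
  3 contains 3×1 (III)

MMDCIII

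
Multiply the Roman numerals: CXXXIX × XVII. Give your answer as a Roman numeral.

CXXXIX = 139
XVII = 17
139 × 17 = 2363

MMCCCLXIII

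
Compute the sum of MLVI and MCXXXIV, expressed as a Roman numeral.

MLVI = 1056
MCXXXIV = 1134
1056 + 1134 = 2190

MMCXC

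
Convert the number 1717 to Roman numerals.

Convert 1717 to Roman numerals:
  1717 contains 1×1000 (M)
  717 contains 1×500 (D)
  217 contains 2×100 (CC)
  17 contains 1×10 (X)
  7 contains 1×5 (V)
  2 contains 2×1 (II)

MDCCXVII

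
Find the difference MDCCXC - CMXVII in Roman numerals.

MDCCXC = 1790
CMXVII = 917
1790 - 917 = 873

DCCCLXXIII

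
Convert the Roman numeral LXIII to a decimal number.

LXIII: L=50, X=10, I=1, I=1, I=1
50 + 10 + 1 + 1 + 1 = 63

63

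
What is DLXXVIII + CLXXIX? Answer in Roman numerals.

DLXXVIII = 578
CLXXIX = 179
578 + 179 = 757

DCCLVII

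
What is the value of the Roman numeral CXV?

CXV: C=100, X=10, V=5
100 + 10 + 5 = 115

115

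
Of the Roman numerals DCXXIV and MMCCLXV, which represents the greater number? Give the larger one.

DCXXIV = 624
MMCCLXV = 2265
2265 is larger

MMCCLXV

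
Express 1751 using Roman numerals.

Convert 1751 to Roman numerals:
  1751 contains 1×1000 (M)
  751 contains 1×500 (D)
  251 contains 2×100 (CC)
  51 contains 1×50 (L)
  1 contains 1×1 (I)

MDCCLI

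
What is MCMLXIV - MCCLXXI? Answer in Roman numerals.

MCMLXIV = 1964
MCCLXXI = 1271
1964 - 1271 = 693

DCXCIII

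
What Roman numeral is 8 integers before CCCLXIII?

CCCLXIII = 363
363 - 8 = 355

CCCLV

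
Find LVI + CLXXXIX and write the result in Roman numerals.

LVI = 56
CLXXXIX = 189
56 + 189 = 245

CCXLV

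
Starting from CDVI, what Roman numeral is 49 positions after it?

CDVI = 406
406 + 49 = 455

CDLV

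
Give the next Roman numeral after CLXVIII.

CLXVIII = 168; next is 169

CLXIX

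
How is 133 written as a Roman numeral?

Convert 133 to Roman numerals:
  133 contains 1×100 (C)
  33 contains 3×10 (XXX)
  3 contains 3×1 (III)

CXXXIII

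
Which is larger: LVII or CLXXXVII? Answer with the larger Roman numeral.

LVII = 57
CLXXXVII = 187
187 is larger

CLXXXVII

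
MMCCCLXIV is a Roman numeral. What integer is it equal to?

MMCCCLXIV: M=1000, M=1000, C=100, C=100, C=100, L=50, X=10, IV=4
1000 + 1000 + 100 + 100 + 100 + 50 + 10 + 4 = 2364

2364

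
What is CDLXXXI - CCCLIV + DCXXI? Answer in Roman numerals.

CDLXXXI = 481, CCCLIV = 354, DCXXI = 621
481 - 354 = 127
127 + 621 = 748

DCCXLVIII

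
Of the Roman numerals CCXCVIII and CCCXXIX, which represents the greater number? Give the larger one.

CCXCVIII = 298
CCCXXIX = 329
329 is larger

CCCXXIX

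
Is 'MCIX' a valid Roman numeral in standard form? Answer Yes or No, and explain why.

'MCIX': Check the rules: uses only the symbols I, V, X, L, C, D, M; no symbol is repeated more than three times in a row; V, L and D each appear at most once; the only place a smaller symbol precedes a larger one is the allowed subtractive pair IX, the symbol right after such a pair (if any) is smaller than the pair's first symbol, and otherwise the values never increase from left to right. Value: M (1000) + C (100) + IX (9) = 1109. So it is a valid standard Roman numeral.

Yes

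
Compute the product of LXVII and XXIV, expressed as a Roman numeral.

LXVII = 67
XXIV = 24
67 × 24 = 1608

MDCVIII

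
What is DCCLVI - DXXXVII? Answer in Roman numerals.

DCCLVI = 756
DXXXVII = 537
756 - 537 = 219

CCXIX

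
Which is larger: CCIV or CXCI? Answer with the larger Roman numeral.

CCIV = 204
CXCI = 191
204 is larger

CCIV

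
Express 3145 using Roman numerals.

Convert 3145 to Roman numerals:
  3145 contains 3×1000 (MMM)
  145 contains 1×100 (C)
  45 contains 1×40 (XL)
  5 contains 1×5 (V)

MMMCXLV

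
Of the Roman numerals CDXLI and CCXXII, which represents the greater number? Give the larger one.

CDXLI = 441
CCXXII = 222
441 is larger

CDXLI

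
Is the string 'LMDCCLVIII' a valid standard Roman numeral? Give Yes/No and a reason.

'LMDCCLVIII': L should not appear more than once

No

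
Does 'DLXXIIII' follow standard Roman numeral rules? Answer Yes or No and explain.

'DLXXIIII': More than 3 consecutive I's

No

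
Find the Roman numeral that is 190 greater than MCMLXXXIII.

MCMLXXXIII = 1983
1983 + 190 = 2173

MMCLXXIII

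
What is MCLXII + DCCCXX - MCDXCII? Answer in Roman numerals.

MCLXII = 1162, DCCCXX = 820, MCDXCII = 1492
1162 + 820 = 1982
1982 - 1492 = 490

CDXC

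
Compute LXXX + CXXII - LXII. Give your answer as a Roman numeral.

LXXX = 80, CXXII = 122, LXII = 62
80 + 122 = 202
202 - 62 = 140

CXL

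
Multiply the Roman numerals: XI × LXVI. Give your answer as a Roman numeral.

XI = 11
LXVI = 66
11 × 66 = 726

DCCXXVI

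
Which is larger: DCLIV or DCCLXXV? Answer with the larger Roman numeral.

DCLIV = 654
DCCLXXV = 775
775 is larger

DCCLXXV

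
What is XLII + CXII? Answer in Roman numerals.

XLII = 42
CXII = 112
42 + 112 = 154

CLIV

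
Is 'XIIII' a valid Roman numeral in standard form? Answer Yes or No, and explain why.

'XIIII': More than 3 consecutive I's

No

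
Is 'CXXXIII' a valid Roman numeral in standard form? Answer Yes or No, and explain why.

'CXXXIII': Check the rules: uses only the symbols I, V, X, L, C, D, M; no symbol is repeated more than three times in a row; V, L and D each appear at most once; no smaller symbol precedes a larger one (values never increase from left to right). Value: C (100) + X (10) + X (10) + X (10) + I (1) + I (1) + I (1) = 133. So it is a valid standard Roman numeral.

Yes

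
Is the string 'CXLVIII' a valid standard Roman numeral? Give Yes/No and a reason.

'CXLVIII': Check the rules: uses only the symbols I, V, X, L, C, D, M; no symbol is repeated more than three times in a row; V, L and D each appear at most once; the only place a smaller symbol precedes a larger one is the allowed subtractive pair XL, the symbol right after such a pair (if any) is smaller than the pair's first symbol, and otherwise the values never increase from left to right. Value: C (100) + XL (40) + V (5) + I (1) + I (1) + I (1) = 148. So it is a valid standard Roman numeral.

Yes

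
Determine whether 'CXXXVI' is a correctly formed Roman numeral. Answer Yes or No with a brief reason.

'CXXXVI': Check the rules: uses only the symbols I, V, X, L, C, D, M; no symbol is repeated more than three times in a row; V, L and D each appear at most once; no smaller symbol precedes a larger one (values never increase from left to right). Value: C (100) + X (10) + X (10) + X (10) + V (5) + I (1) = 136. So it is a valid standard Roman numeral.

Yes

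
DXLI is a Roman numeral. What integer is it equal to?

DXLI: D=500, XL=40, I=1
500 + 40 + 1 = 541

541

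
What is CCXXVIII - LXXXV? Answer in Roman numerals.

CCXXVIII = 228
LXXXV = 85
228 - 85 = 143

CXLIII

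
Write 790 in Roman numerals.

Convert 790 to Roman numerals:
  790 contains 1×500 (D)
  290 contains 2×100 (CC)
  90 contains 1×90 (XC)

DCCXC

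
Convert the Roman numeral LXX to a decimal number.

LXX: L=50, X=10, X=10
50 + 10 + 10 = 70

70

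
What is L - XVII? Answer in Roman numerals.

L = 50
XVII = 17
50 - 17 = 33

XXXIII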